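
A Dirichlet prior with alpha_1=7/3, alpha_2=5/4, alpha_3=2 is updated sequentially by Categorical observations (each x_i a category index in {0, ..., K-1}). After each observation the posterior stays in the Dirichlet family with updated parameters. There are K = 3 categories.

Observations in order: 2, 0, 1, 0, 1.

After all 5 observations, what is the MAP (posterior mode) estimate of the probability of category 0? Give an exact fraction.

40/91

obs 1: x=2 → posterior Dirichlet(7/3, 5/4, 3)
obs 2: x=0 → posterior Dirichlet(10/3, 5/4, 3)
obs 3: x=1 → posterior Dirichlet(10/3, 9/4, 3)
obs 4: x=0 → posterior Dirichlet(13/3, 9/4, 3)
obs 5: x=1 → posterior Dirichlet(13/3, 13/4, 3)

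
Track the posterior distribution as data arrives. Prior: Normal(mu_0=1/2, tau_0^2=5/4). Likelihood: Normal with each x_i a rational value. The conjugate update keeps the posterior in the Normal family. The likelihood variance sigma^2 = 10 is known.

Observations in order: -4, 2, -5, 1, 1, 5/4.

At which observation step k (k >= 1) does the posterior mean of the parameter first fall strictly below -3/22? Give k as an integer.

obs 1: x=-4 → posterior Normal(0, 10/9)
obs 2: x=2 → posterior Normal(1/5, 1)
obs 3: x=-5 → posterior Normal(-3/11, 10/11)
obs 4: x=1 → posterior Normal(-1/6, 5/6)
obs 5: x=1 → posterior Normal(-1/13, 10/13)
obs 6: x=5/4 → posterior Normal(1/56, 5/7)

k = 3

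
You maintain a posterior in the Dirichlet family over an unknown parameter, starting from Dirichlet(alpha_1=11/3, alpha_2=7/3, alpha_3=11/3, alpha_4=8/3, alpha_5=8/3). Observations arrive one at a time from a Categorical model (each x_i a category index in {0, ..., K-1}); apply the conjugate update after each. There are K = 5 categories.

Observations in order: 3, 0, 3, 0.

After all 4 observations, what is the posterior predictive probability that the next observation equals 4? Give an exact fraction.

obs 1: x=3 → posterior Dirichlet(11/3, 7/3, 11/3, 11/3, 8/3)
obs 2: x=0 → posterior Dirichlet(14/3, 7/3, 11/3, 11/3, 8/3)
obs 3: x=3 → posterior Dirichlet(14/3, 7/3, 11/3, 14/3, 8/3)
obs 4: x=0 → posterior Dirichlet(17/3, 7/3, 11/3, 14/3, 8/3)

8/57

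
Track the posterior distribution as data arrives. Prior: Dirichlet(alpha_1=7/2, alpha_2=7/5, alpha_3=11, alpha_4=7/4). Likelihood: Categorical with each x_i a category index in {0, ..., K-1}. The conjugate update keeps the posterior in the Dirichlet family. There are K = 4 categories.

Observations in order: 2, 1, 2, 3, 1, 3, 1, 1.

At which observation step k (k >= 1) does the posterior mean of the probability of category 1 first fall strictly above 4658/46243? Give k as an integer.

obs 1: x=2 → posterior Dirichlet(7/2, 7/5, 12, 7/4)
obs 2: x=1 → posterior Dirichlet(7/2, 12/5, 12, 7/4)
obs 3: x=2 → posterior Dirichlet(7/2, 12/5, 13, 7/4)
obs 4: x=3 → posterior Dirichlet(7/2, 12/5, 13, 11/4)
obs 5: x=1 → posterior Dirichlet(7/2, 17/5, 13, 11/4)
obs 6: x=3 → posterior Dirichlet(7/2, 17/5, 13, 15/4)
obs 7: x=1 → posterior Dirichlet(7/2, 22/5, 13, 15/4)
obs 8: x=1 → posterior Dirichlet(7/2, 27/5, 13, 15/4)

k = 2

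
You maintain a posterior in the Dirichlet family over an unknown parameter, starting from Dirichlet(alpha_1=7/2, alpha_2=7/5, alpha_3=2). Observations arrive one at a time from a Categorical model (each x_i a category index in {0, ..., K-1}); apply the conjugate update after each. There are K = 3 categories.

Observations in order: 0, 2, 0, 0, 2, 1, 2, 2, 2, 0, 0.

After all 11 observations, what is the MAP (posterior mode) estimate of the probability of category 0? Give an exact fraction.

obs 1: x=0 → posterior Dirichlet(9/2, 7/5, 2)
obs 2: x=2 → posterior Dirichlet(9/2, 7/5, 3)
obs 3: x=0 → posterior Dirichlet(11/2, 7/5, 3)
obs 4: x=0 → posterior Dirichlet(13/2, 7/5, 3)
obs 5: x=2 → posterior Dirichlet(13/2, 7/5, 4)
obs 6: x=1 → posterior Dirichlet(13/2, 12/5, 4)
obs 7: x=2 → posterior Dirichlet(13/2, 12/5, 5)
obs 8: x=2 → posterior Dirichlet(13/2, 12/5, 6)
obs 9: x=2 → posterior Dirichlet(13/2, 12/5, 7)
obs 10: x=0 → posterior Dirichlet(15/2, 12/5, 7)
obs 11: x=0 → posterior Dirichlet(17/2, 12/5, 7)

75/149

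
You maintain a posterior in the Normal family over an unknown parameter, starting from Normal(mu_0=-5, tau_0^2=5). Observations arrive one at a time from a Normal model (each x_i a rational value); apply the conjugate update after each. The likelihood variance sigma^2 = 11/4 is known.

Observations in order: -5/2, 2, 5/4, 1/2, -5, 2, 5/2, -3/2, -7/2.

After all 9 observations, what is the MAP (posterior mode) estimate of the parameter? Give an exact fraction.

-140/191

obs 1: x=-5/2 → posterior Normal(-105/31, 55/31)
obs 2: x=2 → posterior Normal(-65/51, 55/51)
obs 3: x=5/4 → posterior Normal(-40/71, 55/71)
obs 4: x=1/2 → posterior Normal(-30/91, 55/91)
obs 5: x=-5 → posterior Normal(-130/111, 55/111)
obs 6: x=2 → posterior Normal(-90/131, 55/131)
obs 7: x=5/2 → posterior Normal(-40/151, 55/151)
obs 8: x=-3/2 → posterior Normal(-70/171, 55/171)
obs 9: x=-7/2 → posterior Normal(-140/191, 55/191)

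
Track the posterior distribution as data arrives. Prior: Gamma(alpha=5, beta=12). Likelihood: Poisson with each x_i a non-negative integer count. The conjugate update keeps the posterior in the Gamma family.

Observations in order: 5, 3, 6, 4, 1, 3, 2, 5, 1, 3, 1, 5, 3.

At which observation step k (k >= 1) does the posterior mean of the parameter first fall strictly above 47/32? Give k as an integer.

k = 6

obs 1: x=5 → posterior Gamma(10, 13)
obs 2: x=3 → posterior Gamma(13, 14)
obs 3: x=6 → posterior Gamma(19, 15)
obs 4: x=4 → posterior Gamma(23, 16)
obs 5: x=1 → posterior Gamma(24, 17)
obs 6: x=3 → posterior Gamma(27, 18)
obs 7: x=2 → posterior Gamma(29, 19)
obs 8: x=5 → posterior Gamma(34, 20)
obs 9: x=1 → posterior Gamma(35, 21)
obs 10: x=3 → posterior Gamma(38, 22)
obs 11: x=1 → posterior Gamma(39, 23)
obs 12: x=5 → posterior Gamma(44, 24)
obs 13: x=3 → posterior Gamma(47, 25)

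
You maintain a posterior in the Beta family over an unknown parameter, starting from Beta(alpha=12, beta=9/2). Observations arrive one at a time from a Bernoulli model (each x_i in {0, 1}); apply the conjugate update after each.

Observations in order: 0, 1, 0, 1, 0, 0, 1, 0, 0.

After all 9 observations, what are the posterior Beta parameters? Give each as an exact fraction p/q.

obs 1: x=0 → posterior Beta(12, 11/2)
obs 2: x=1 → posterior Beta(13, 11/2)
obs 3: x=0 → posterior Beta(13, 13/2)
obs 4: x=1 → posterior Beta(14, 13/2)
obs 5: x=0 → posterior Beta(14, 15/2)
obs 6: x=0 → posterior Beta(14, 17/2)
obs 7: x=1 → posterior Beta(15, 17/2)
obs 8: x=0 → posterior Beta(15, 19/2)
obs 9: x=0 → posterior Beta(15, 21/2)

alpha=15, beta=21/2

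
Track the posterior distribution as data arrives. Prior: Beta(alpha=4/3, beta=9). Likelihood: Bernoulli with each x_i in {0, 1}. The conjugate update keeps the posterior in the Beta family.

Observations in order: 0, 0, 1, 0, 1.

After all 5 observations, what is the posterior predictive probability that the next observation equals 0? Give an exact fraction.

obs 1: x=0 → posterior Beta(4/3, 10)
obs 2: x=0 → posterior Beta(4/3, 11)
obs 3: x=1 → posterior Beta(7/3, 11)
obs 4: x=0 → posterior Beta(7/3, 12)
obs 5: x=1 → posterior Beta(10/3, 12)

18/23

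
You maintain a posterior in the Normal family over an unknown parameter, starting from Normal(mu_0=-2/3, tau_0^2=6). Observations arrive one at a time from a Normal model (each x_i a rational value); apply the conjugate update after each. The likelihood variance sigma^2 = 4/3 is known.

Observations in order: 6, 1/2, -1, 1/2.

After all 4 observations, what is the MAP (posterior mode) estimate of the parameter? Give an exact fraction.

obs 1: x=6 → posterior Normal(158/33, 12/11)
obs 2: x=1/2 → posterior Normal(343/120, 3/5)
obs 3: x=-1 → posterior Normal(289/174, 12/29)
obs 4: x=1/2 → posterior Normal(79/57, 6/19)

79/57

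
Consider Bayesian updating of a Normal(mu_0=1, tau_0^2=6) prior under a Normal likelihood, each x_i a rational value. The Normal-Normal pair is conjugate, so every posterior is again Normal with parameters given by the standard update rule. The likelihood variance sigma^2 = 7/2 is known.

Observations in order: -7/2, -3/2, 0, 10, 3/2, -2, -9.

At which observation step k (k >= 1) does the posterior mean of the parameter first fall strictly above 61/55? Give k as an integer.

k = 4

obs 1: x=-7/2 → posterior Normal(-35/19, 42/19)
obs 2: x=-3/2 → posterior Normal(-53/31, 42/31)
obs 3: x=0 → posterior Normal(-53/43, 42/43)
obs 4: x=10 → posterior Normal(67/55, 42/55)
obs 5: x=3/2 → posterior Normal(85/67, 42/67)
obs 6: x=-2 → posterior Normal(61/79, 42/79)
obs 7: x=-9 → posterior Normal(-47/91, 6/13)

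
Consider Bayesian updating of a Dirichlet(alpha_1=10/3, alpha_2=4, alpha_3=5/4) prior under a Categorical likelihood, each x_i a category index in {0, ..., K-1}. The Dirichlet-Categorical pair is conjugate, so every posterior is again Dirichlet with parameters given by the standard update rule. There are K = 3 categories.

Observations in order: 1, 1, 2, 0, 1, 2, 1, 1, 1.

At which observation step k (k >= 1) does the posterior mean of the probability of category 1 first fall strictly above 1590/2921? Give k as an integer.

obs 1: x=1 → posterior Dirichlet(10/3, 5, 5/4)
obs 2: x=1 → posterior Dirichlet(10/3, 6, 5/4)
obs 3: x=2 → posterior Dirichlet(10/3, 6, 9/4)
obs 4: x=0 → posterior Dirichlet(13/3, 6, 9/4)
obs 5: x=1 → posterior Dirichlet(13/3, 7, 9/4)
obs 6: x=2 → posterior Dirichlet(13/3, 7, 13/4)
obs 7: x=1 → posterior Dirichlet(13/3, 8, 13/4)
obs 8: x=1 → posterior Dirichlet(13/3, 9, 13/4)
obs 9: x=1 → posterior Dirichlet(13/3, 10, 13/4)

k = 2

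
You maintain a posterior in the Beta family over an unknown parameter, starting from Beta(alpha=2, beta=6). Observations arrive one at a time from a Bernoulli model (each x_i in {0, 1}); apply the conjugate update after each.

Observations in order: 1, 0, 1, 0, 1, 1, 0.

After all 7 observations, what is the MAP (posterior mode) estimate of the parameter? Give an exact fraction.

obs 1: x=1 → posterior Beta(3, 6)
obs 2: x=0 → posterior Beta(3, 7)
obs 3: x=1 → posterior Beta(4, 7)
obs 4: x=0 → posterior Beta(4, 8)
obs 5: x=1 → posterior Beta(5, 8)
obs 6: x=1 → posterior Beta(6, 8)
obs 7: x=0 → posterior Beta(6, 9)

5/13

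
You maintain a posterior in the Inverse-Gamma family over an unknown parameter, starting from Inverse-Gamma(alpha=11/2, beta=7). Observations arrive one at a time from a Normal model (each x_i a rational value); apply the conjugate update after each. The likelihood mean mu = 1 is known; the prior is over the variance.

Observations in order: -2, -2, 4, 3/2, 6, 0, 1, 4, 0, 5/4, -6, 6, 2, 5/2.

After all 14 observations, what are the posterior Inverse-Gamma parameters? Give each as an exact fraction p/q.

obs 1: x=-2 → posterior Inverse-Gamma(6, 23/2)
obs 2: x=-2 → posterior Inverse-Gamma(13/2, 16)
obs 3: x=4 → posterior Inverse-Gamma(7, 41/2)
obs 4: x=3/2 → posterior Inverse-Gamma(15/2, 165/8)
obs 5: x=6 → posterior Inverse-Gamma(8, 265/8)
obs 6: x=0 → posterior Inverse-Gamma(17/2, 269/8)
obs 7: x=1 → posterior Inverse-Gamma(9, 269/8)
obs 8: x=4 → posterior Inverse-Gamma(19/2, 305/8)
obs 9: x=0 → posterior Inverse-Gamma(10, 309/8)
obs 10: x=5/4 → posterior Inverse-Gamma(21/2, 1237/32)
obs 11: x=-6 → posterior Inverse-Gamma(11, 2021/32)
obs 12: x=6 → posterior Inverse-Gamma(23/2, 2421/32)
obs 13: x=2 → posterior Inverse-Gamma(12, 2437/32)
obs 14: x=5/2 → posterior Inverse-Gamma(25/2, 2473/32)

alpha=25/2, beta=2473/32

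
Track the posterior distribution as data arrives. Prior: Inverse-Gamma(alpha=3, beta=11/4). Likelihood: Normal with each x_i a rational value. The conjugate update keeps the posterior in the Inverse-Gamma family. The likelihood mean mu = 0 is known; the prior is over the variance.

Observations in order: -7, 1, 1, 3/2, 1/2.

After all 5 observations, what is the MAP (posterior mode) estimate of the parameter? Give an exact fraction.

59/13

obs 1: x=-7 → posterior Inverse-Gamma(7/2, 109/4)
obs 2: x=1 → posterior Inverse-Gamma(4, 111/4)
obs 3: x=1 → posterior Inverse-Gamma(9/2, 113/4)
obs 4: x=3/2 → posterior Inverse-Gamma(5, 235/8)
obs 5: x=1/2 → posterior Inverse-Gamma(11/2, 59/2)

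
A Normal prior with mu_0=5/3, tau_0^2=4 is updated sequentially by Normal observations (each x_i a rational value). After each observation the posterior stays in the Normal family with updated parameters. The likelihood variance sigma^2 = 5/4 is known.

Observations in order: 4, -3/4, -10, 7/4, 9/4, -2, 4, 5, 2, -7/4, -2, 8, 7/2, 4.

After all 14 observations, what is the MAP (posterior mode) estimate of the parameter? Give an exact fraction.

obs 1: x=4 → posterior Normal(31/9, 20/21)
obs 2: x=-3/4 → posterior Normal(181/111, 20/37)
obs 3: x=-10 → posterior Normal(-299/159, 20/53)
obs 4: x=7/4 → posterior Normal(-215/207, 20/69)
obs 5: x=9/4 → posterior Normal(-107/255, 4/17)
obs 6: x=-2 → posterior Normal(-203/303, 20/101)
obs 7: x=4 → posterior Normal(-11/351, 20/117)
obs 8: x=5 → posterior Normal(229/399, 20/133)
obs 9: x=2 → posterior Normal(325/447, 20/149)
obs 10: x=-7/4 → posterior Normal(241/495, 4/33)
obs 11: x=-2 → posterior Normal(145/543, 20/181)
obs 12: x=8 → posterior Normal(529/591, 20/197)
obs 13: x=7/2 → posterior Normal(697/639, 20/213)
obs 14: x=4 → posterior Normal(889/687, 20/229)

889/687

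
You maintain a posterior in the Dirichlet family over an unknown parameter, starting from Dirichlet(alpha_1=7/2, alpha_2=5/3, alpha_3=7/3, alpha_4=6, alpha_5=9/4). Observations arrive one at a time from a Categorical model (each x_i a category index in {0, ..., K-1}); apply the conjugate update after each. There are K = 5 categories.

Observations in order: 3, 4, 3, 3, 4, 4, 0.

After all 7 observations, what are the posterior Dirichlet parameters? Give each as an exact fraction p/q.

obs 1: x=3 → posterior Dirichlet(7/2, 5/3, 7/3, 7, 9/4)
obs 2: x=4 → posterior Dirichlet(7/2, 5/3, 7/3, 7, 13/4)
obs 3: x=3 → posterior Dirichlet(7/2, 5/3, 7/3, 8, 13/4)
obs 4: x=3 → posterior Dirichlet(7/2, 5/3, 7/3, 9, 13/4)
obs 5: x=4 → posterior Dirichlet(7/2, 5/3, 7/3, 9, 17/4)
obs 6: x=4 → posterior Dirichlet(7/2, 5/3, 7/3, 9, 21/4)
obs 7: x=0 → posterior Dirichlet(9/2, 5/3, 7/3, 9, 21/4)

alpha_1=9/2, alpha_2=5/3, alpha_3=7/3, alpha_4=9, alpha_5=21/4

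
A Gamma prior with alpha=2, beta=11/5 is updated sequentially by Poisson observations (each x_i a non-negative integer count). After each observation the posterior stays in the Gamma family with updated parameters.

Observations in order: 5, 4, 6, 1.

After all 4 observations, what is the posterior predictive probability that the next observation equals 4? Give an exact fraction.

obs 1: x=5 → posterior Gamma(7, 16/5)
obs 2: x=4 → posterior Gamma(11, 21/5)
obs 3: x=6 → posterior Gamma(17, 26/5)
obs 4: x=1 → posterior Gamma(18, 31/5)

290544160812103094142842631415625/1924919213593497705768793820626944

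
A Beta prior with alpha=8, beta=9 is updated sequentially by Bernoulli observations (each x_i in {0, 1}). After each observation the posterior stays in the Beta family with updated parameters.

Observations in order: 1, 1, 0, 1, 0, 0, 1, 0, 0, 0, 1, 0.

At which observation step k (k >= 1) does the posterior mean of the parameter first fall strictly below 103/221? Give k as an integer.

k = 9

obs 1: x=1 → posterior Beta(9, 9)
obs 2: x=1 → posterior Beta(10, 9)
obs 3: x=0 → posterior Beta(10, 10)
obs 4: x=1 → posterior Beta(11, 10)
obs 5: x=0 → posterior Beta(11, 11)
obs 6: x=0 → posterior Beta(11, 12)
obs 7: x=1 → posterior Beta(12, 12)
obs 8: x=0 → posterior Beta(12, 13)
obs 9: x=0 → posterior Beta(12, 14)
obs 10: x=0 → posterior Beta(12, 15)
obs 11: x=1 → posterior Beta(13, 15)
obs 12: x=0 → posterior Beta(13, 16)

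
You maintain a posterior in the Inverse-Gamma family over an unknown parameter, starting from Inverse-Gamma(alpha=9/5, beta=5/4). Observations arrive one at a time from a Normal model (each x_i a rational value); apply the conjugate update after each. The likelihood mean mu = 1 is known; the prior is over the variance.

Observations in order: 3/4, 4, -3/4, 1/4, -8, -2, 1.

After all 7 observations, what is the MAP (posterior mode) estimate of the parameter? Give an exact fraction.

obs 1: x=3/4 → posterior Inverse-Gamma(23/10, 41/32)
obs 2: x=4 → posterior Inverse-Gamma(14/5, 185/32)
obs 3: x=-3/4 → posterior Inverse-Gamma(33/10, 117/16)
obs 4: x=1/4 → posterior Inverse-Gamma(19/5, 243/32)
obs 5: x=-8 → posterior Inverse-Gamma(43/10, 1539/32)
obs 6: x=-2 → posterior Inverse-Gamma(24/5, 1683/32)
obs 7: x=1 → posterior Inverse-Gamma(53/10, 1683/32)

935/112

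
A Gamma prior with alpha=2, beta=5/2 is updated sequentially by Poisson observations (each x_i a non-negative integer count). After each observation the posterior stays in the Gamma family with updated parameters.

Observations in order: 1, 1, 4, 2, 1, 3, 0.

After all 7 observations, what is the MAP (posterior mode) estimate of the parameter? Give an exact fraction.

26/19

obs 1: x=1 → posterior Gamma(3, 7/2)
obs 2: x=1 → posterior Gamma(4, 9/2)
obs 3: x=4 → posterior Gamma(8, 11/2)
obs 4: x=2 → posterior Gamma(10, 13/2)
obs 5: x=1 → posterior Gamma(11, 15/2)
obs 6: x=3 → posterior Gamma(14, 17/2)
obs 7: x=0 → posterior Gamma(14, 19/2)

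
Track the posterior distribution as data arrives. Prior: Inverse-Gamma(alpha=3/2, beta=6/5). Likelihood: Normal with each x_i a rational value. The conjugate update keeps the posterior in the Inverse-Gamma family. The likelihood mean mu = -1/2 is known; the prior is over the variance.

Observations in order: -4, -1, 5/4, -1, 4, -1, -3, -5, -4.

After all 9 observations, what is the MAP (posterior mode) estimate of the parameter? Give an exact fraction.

obs 1: x=-4 → posterior Inverse-Gamma(2, 293/40)
obs 2: x=-1 → posterior Inverse-Gamma(5/2, 149/20)
obs 3: x=5/4 → posterior Inverse-Gamma(3, 1437/160)
obs 4: x=-1 → posterior Inverse-Gamma(7/2, 1457/160)
obs 5: x=4 → posterior Inverse-Gamma(4, 3077/160)
obs 6: x=-1 → posterior Inverse-Gamma(9/2, 3097/160)
obs 7: x=-3 → posterior Inverse-Gamma(5, 3597/160)
obs 8: x=-5 → posterior Inverse-Gamma(11/2, 5217/160)
obs 9: x=-4 → posterior Inverse-Gamma(6, 6197/160)

6197/1120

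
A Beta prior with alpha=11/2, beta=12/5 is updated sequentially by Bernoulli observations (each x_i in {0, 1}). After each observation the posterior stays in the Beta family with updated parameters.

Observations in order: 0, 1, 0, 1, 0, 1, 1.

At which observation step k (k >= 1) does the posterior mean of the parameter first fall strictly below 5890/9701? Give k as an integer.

k = 3

obs 1: x=0 → posterior Beta(11/2, 17/5)
obs 2: x=1 → posterior Beta(13/2, 17/5)
obs 3: x=0 → posterior Beta(13/2, 22/5)
obs 4: x=1 → posterior Beta(15/2, 22/5)
obs 5: x=0 → posterior Beta(15/2, 27/5)
obs 6: x=1 → posterior Beta(17/2, 27/5)
obs 7: x=1 → posterior Beta(19/2, 27/5)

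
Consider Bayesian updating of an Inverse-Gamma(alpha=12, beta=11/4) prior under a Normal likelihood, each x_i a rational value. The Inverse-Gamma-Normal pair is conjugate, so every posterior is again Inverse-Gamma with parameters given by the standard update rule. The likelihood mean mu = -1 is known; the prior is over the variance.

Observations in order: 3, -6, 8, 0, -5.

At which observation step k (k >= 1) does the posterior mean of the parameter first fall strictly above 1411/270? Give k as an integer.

obs 1: x=3 → posterior Inverse-Gamma(25/2, 43/4)
obs 2: x=-6 → posterior Inverse-Gamma(13, 93/4)
obs 3: x=8 → posterior Inverse-Gamma(27/2, 255/4)
obs 4: x=0 → posterior Inverse-Gamma(14, 257/4)
obs 5: x=-5 → posterior Inverse-Gamma(29/2, 289/4)

k = 5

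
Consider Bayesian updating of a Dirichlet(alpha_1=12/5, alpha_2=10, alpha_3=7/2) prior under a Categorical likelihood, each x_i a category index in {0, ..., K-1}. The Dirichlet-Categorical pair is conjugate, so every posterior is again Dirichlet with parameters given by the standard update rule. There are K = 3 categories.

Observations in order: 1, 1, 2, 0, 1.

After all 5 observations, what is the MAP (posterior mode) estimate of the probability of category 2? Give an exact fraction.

35/179

obs 1: x=1 → posterior Dirichlet(12/5, 11, 7/2)
obs 2: x=1 → posterior Dirichlet(12/5, 12, 7/2)
obs 3: x=2 → posterior Dirichlet(12/5, 12, 9/2)
obs 4: x=0 → posterior Dirichlet(17/5, 12, 9/2)
obs 5: x=1 → posterior Dirichlet(17/5, 13, 9/2)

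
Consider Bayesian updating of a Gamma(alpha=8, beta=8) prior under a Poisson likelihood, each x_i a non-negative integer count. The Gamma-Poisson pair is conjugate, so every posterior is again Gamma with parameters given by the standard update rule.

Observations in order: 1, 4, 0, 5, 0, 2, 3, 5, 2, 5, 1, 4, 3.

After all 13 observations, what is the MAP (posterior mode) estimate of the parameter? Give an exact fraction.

2

obs 1: x=1 → posterior Gamma(9, 9)
obs 2: x=4 → posterior Gamma(13, 10)
obs 3: x=0 → posterior Gamma(13, 11)
obs 4: x=5 → posterior Gamma(18, 12)
obs 5: x=0 → posterior Gamma(18, 13)
obs 6: x=2 → posterior Gamma(20, 14)
obs 7: x=3 → posterior Gamma(23, 15)
obs 8: x=5 → posterior Gamma(28, 16)
obs 9: x=2 → posterior Gamma(30, 17)
obs 10: x=5 → posterior Gamma(35, 18)
obs 11: x=1 → posterior Gamma(36, 19)
obs 12: x=4 → posterior Gamma(40, 20)
obs 13: x=3 → posterior Gamma(43, 21)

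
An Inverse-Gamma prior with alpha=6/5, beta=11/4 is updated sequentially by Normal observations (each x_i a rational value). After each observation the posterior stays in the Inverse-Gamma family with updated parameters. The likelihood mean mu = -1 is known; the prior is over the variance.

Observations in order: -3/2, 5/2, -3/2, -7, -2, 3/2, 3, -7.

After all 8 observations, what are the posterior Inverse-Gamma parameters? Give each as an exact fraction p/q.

alpha=26/5, beta=227/4

obs 1: x=-3/2 → posterior Inverse-Gamma(17/10, 23/8)
obs 2: x=5/2 → posterior Inverse-Gamma(11/5, 9)
obs 3: x=-3/2 → posterior Inverse-Gamma(27/10, 73/8)
obs 4: x=-7 → posterior Inverse-Gamma(16/5, 217/8)
obs 5: x=-2 → posterior Inverse-Gamma(37/10, 221/8)
obs 6: x=3/2 → posterior Inverse-Gamma(21/5, 123/4)
obs 7: x=3 → posterior Inverse-Gamma(47/10, 155/4)
obs 8: x=-7 → posterior Inverse-Gamma(26/5, 227/4)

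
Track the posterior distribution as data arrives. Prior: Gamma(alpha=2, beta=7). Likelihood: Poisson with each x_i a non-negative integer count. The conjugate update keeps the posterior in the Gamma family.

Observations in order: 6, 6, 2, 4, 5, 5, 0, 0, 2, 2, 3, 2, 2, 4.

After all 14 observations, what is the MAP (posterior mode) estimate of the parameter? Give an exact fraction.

obs 1: x=6 → posterior Gamma(8, 8)
obs 2: x=6 → posterior Gamma(14, 9)
obs 3: x=2 → posterior Gamma(16, 10)
obs 4: x=4 → posterior Gamma(20, 11)
obs 5: x=5 → posterior Gamma(25, 12)
obs 6: x=5 → posterior Gamma(30, 13)
obs 7: x=0 → posterior Gamma(30, 14)
obs 8: x=0 → posterior Gamma(30, 15)
obs 9: x=2 → posterior Gamma(32, 16)
obs 10: x=2 → posterior Gamma(34, 17)
obs 11: x=3 → posterior Gamma(37, 18)
obs 12: x=2 → posterior Gamma(39, 19)
obs 13: x=2 → posterior Gamma(41, 20)
obs 14: x=4 → posterior Gamma(45, 21)

44/21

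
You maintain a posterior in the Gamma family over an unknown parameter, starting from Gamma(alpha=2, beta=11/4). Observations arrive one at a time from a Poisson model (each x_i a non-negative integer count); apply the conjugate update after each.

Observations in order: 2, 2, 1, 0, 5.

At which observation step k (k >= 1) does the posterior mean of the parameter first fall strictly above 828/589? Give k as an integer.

obs 1: x=2 → posterior Gamma(4, 15/4)
obs 2: x=2 → posterior Gamma(6, 19/4)
obs 3: x=1 → posterior Gamma(7, 23/4)
obs 4: x=0 → posterior Gamma(7, 27/4)
obs 5: x=5 → posterior Gamma(12, 31/4)

k = 5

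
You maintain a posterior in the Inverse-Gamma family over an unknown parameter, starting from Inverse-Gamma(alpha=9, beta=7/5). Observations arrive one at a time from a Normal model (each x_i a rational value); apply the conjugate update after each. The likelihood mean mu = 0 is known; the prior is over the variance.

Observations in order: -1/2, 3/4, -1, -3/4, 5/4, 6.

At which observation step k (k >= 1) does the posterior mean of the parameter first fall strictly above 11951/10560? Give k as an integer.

obs 1: x=-1/2 → posterior Inverse-Gamma(19/2, 61/40)
obs 2: x=3/4 → posterior Inverse-Gamma(10, 289/160)
obs 3: x=-1 → posterior Inverse-Gamma(21/2, 369/160)
obs 4: x=-3/4 → posterior Inverse-Gamma(11, 207/80)
obs 5: x=5/4 → posterior Inverse-Gamma(23/2, 539/160)
obs 6: x=6 → posterior Inverse-Gamma(12, 3419/160)

k = 6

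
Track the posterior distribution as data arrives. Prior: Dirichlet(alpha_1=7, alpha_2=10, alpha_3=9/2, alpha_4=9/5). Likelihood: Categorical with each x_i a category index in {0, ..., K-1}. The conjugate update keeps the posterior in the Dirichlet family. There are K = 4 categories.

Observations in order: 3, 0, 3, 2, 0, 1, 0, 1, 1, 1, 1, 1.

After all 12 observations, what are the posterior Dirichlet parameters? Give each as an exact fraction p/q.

obs 1: x=3 → posterior Dirichlet(7, 10, 9/2, 14/5)
obs 2: x=0 → posterior Dirichlet(8, 10, 9/2, 14/5)
obs 3: x=3 → posterior Dirichlet(8, 10, 9/2, 19/5)
obs 4: x=2 → posterior Dirichlet(8, 10, 11/2, 19/5)
obs 5: x=0 → posterior Dirichlet(9, 10, 11/2, 19/5)
obs 6: x=1 → posterior Dirichlet(9, 11, 11/2, 19/5)
obs 7: x=0 → posterior Dirichlet(10, 11, 11/2, 19/5)
obs 8: x=1 → posterior Dirichlet(10, 12, 11/2, 19/5)
obs 9: x=1 → posterior Dirichlet(10, 13, 11/2, 19/5)
obs 10: x=1 → posterior Dirichlet(10, 14, 11/2, 19/5)
obs 11: x=1 → posterior Dirichlet(10, 15, 11/2, 19/5)
obs 12: x=1 → posterior Dirichlet(10, 16, 11/2, 19/5)

alpha_1=10, alpha_2=16, alpha_3=11/2, alpha_4=19/5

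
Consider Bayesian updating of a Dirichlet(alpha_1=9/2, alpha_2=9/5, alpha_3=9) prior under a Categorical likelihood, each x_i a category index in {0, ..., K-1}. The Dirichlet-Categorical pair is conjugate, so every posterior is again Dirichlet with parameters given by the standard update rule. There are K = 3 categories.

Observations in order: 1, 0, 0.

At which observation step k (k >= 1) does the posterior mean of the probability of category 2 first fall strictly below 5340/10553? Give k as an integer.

k = 3

obs 1: x=1 → posterior Dirichlet(9/2, 14/5, 9)
obs 2: x=0 → posterior Dirichlet(11/2, 14/5, 9)
obs 3: x=0 → posterior Dirichlet(13/2, 14/5, 9)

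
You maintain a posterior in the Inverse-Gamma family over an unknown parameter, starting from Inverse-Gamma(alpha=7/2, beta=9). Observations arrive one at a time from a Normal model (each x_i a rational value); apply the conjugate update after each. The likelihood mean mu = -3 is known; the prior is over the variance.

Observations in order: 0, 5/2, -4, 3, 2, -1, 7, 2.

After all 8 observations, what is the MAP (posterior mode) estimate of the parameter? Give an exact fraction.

obs 1: x=0 → posterior Inverse-Gamma(4, 27/2)
obs 2: x=5/2 → posterior Inverse-Gamma(9/2, 229/8)
obs 3: x=-4 → posterior Inverse-Gamma(5, 233/8)
obs 4: x=3 → posterior Inverse-Gamma(11/2, 377/8)
obs 5: x=2 → posterior Inverse-Gamma(6, 477/8)
obs 6: x=-1 → posterior Inverse-Gamma(13/2, 493/8)
obs 7: x=7 → posterior Inverse-Gamma(7, 893/8)
obs 8: x=2 → posterior Inverse-Gamma(15/2, 993/8)

993/68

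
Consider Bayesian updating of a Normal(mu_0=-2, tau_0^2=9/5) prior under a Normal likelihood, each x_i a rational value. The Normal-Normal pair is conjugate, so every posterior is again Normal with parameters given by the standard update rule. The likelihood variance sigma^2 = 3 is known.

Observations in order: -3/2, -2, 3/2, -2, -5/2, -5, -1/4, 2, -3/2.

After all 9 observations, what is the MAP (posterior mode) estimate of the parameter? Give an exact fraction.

-175/128

obs 1: x=-3/2 → posterior Normal(-29/16, 9/8)
obs 2: x=-2 → posterior Normal(-41/22, 9/11)
obs 3: x=3/2 → posterior Normal(-8/7, 9/14)
obs 4: x=-2 → posterior Normal(-22/17, 9/17)
obs 5: x=-5/2 → posterior Normal(-59/40, 9/20)
obs 6: x=-5 → posterior Normal(-89/46, 9/23)
obs 7: x=-1/4 → posterior Normal(-181/104, 9/26)
obs 8: x=2 → posterior Normal(-157/116, 9/29)
obs 9: x=-3/2 → posterior Normal(-175/128, 9/32)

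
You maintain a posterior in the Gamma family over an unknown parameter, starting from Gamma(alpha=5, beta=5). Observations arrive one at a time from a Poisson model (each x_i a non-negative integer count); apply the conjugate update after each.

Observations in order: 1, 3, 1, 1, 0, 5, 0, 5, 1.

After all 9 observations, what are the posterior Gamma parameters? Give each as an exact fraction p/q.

alpha=22, beta=14

obs 1: x=1 → posterior Gamma(6, 6)
obs 2: x=3 → posterior Gamma(9, 7)
obs 3: x=1 → posterior Gamma(10, 8)
obs 4: x=1 → posterior Gamma(11, 9)
obs 5: x=0 → posterior Gamma(11, 10)
obs 6: x=5 → posterior Gamma(16, 11)
obs 7: x=0 → posterior Gamma(16, 12)
obs 8: x=5 → posterior Gamma(21, 13)
obs 9: x=1 → posterior Gamma(22, 14)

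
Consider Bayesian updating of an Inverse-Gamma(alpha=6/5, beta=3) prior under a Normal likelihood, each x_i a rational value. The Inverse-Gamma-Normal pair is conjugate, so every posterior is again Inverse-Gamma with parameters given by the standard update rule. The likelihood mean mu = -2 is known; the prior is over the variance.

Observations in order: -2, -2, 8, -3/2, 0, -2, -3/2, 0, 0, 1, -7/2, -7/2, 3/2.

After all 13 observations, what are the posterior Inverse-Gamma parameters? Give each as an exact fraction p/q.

alpha=77/10, beta=577/8

obs 1: x=-2 → posterior Inverse-Gamma(17/10, 3)
obs 2: x=-2 → posterior Inverse-Gamma(11/5, 3)
obs 3: x=8 → posterior Inverse-Gamma(27/10, 53)
obs 4: x=-3/2 → posterior Inverse-Gamma(16/5, 425/8)
obs 5: x=0 → posterior Inverse-Gamma(37/10, 441/8)
obs 6: x=-2 → posterior Inverse-Gamma(21/5, 441/8)
obs 7: x=-3/2 → posterior Inverse-Gamma(47/10, 221/4)
obs 8: x=0 → posterior Inverse-Gamma(26/5, 229/4)
obs 9: x=0 → posterior Inverse-Gamma(57/10, 237/4)
obs 10: x=1 → posterior Inverse-Gamma(31/5, 255/4)
obs 11: x=-7/2 → posterior Inverse-Gamma(67/10, 519/8)
obs 12: x=-7/2 → posterior Inverse-Gamma(36/5, 66)
obs 13: x=3/2 → posterior Inverse-Gamma(77/10, 577/8)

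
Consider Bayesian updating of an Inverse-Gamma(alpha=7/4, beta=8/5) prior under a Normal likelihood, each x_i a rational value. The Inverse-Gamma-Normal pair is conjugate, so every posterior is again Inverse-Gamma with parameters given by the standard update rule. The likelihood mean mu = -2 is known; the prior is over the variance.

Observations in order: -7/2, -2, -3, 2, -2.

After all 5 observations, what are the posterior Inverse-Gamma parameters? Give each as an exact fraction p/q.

alpha=17/4, beta=449/40

obs 1: x=-7/2 → posterior Inverse-Gamma(9/4, 109/40)
obs 2: x=-2 → posterior Inverse-Gamma(11/4, 109/40)
obs 3: x=-3 → posterior Inverse-Gamma(13/4, 129/40)
obs 4: x=2 → posterior Inverse-Gamma(15/4, 449/40)
obs 5: x=-2 → posterior Inverse-Gamma(17/4, 449/40)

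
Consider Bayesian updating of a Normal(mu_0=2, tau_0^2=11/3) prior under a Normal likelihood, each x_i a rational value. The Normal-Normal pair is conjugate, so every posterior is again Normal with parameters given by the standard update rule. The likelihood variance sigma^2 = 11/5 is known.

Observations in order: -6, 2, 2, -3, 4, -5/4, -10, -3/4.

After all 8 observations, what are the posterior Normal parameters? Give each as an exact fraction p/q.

mu_0=-59/43, tau_0^2=11/43

obs 1: x=-6 → posterior Normal(-3, 11/8)
obs 2: x=2 → posterior Normal(-14/13, 11/13)
obs 3: x=2 → posterior Normal(-2/9, 11/18)
obs 4: x=-3 → posterior Normal(-19/23, 11/23)
obs 5: x=4 → posterior Normal(1/28, 11/28)
obs 6: x=-5/4 → posterior Normal(-7/44, 1/3)
obs 7: x=-10 → posterior Normal(-221/152, 11/38)
obs 8: x=-3/4 → posterior Normal(-59/43, 11/43)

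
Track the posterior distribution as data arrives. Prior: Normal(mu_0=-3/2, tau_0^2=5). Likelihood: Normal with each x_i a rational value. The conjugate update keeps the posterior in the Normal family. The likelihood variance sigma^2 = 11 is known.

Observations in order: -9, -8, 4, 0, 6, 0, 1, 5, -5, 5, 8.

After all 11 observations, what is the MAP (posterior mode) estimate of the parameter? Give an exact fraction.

37/132

obs 1: x=-9 → posterior Normal(-123/32, 55/16)
obs 2: x=-8 → posterior Normal(-29/6, 55/21)
obs 3: x=4 → posterior Normal(-163/52, 55/26)
obs 4: x=0 → posterior Normal(-163/62, 55/31)
obs 5: x=6 → posterior Normal(-103/72, 55/36)
obs 6: x=0 → posterior Normal(-103/82, 55/41)
obs 7: x=1 → posterior Normal(-93/92, 55/46)
obs 8: x=5 → posterior Normal(-43/102, 55/51)
obs 9: x=-5 → posterior Normal(-93/112, 55/56)
obs 10: x=5 → posterior Normal(-43/122, 55/61)
obs 11: x=8 → posterior Normal(37/132, 5/6)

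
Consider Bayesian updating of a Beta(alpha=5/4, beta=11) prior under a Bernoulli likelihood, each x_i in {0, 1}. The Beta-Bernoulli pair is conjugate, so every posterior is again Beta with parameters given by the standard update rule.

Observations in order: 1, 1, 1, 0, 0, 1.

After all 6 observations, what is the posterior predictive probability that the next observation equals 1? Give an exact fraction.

21/73

obs 1: x=1 → posterior Beta(9/4, 11)
obs 2: x=1 → posterior Beta(13/4, 11)
obs 3: x=1 → posterior Beta(17/4, 11)
obs 4: x=0 → posterior Beta(17/4, 12)
obs 5: x=0 → posterior Beta(17/4, 13)
obs 6: x=1 → posterior Beta(21/4, 13)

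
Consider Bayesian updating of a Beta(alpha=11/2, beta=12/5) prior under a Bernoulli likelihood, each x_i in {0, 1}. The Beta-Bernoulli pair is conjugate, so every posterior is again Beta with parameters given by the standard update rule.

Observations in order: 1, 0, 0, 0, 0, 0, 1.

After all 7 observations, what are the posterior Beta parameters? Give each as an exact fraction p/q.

alpha=15/2, beta=37/5

obs 1: x=1 → posterior Beta(13/2, 12/5)
obs 2: x=0 → posterior Beta(13/2, 17/5)
obs 3: x=0 → posterior Beta(13/2, 22/5)
obs 4: x=0 → posterior Beta(13/2, 27/5)
obs 5: x=0 → posterior Beta(13/2, 32/5)
obs 6: x=0 → posterior Beta(13/2, 37/5)
obs 7: x=1 → posterior Beta(15/2, 37/5)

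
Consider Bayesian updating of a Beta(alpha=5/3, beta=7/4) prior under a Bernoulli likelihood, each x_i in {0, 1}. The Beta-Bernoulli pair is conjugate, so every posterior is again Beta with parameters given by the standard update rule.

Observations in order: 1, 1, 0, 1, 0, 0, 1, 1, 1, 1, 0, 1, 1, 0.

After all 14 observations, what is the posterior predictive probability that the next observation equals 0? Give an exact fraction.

obs 1: x=1 → posterior Beta(8/3, 7/4)
obs 2: x=1 → posterior Beta(11/3, 7/4)
obs 3: x=0 → posterior Beta(11/3, 11/4)
obs 4: x=1 → posterior Beta(14/3, 11/4)
obs 5: x=0 → posterior Beta(14/3, 15/4)
obs 6: x=0 → posterior Beta(14/3, 19/4)
obs 7: x=1 → posterior Beta(17/3, 19/4)
obs 8: x=1 → posterior Beta(20/3, 19/4)
obs 9: x=1 → posterior Beta(23/3, 19/4)
obs 10: x=1 → posterior Beta(26/3, 19/4)
obs 11: x=0 → posterior Beta(26/3, 23/4)
obs 12: x=1 → posterior Beta(29/3, 23/4)
obs 13: x=1 → posterior Beta(32/3, 23/4)
obs 14: x=0 → posterior Beta(32/3, 27/4)

81/209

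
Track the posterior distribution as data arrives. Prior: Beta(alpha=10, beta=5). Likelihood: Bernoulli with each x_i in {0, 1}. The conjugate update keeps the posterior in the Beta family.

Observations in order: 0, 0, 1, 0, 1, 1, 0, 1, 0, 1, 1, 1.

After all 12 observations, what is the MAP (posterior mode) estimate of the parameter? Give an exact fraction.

obs 1: x=0 → posterior Beta(10, 6)
obs 2: x=0 → posterior Beta(10, 7)
obs 3: x=1 → posterior Beta(11, 7)
obs 4: x=0 → posterior Beta(11, 8)
obs 5: x=1 → posterior Beta(12, 8)
obs 6: x=1 → posterior Beta(13, 8)
obs 7: x=0 → posterior Beta(13, 9)
obs 8: x=1 → posterior Beta(14, 9)
obs 9: x=0 → posterior Beta(14, 10)
obs 10: x=1 → posterior Beta(15, 10)
obs 11: x=1 → posterior Beta(16, 10)
obs 12: x=1 → posterior Beta(17, 10)

16/25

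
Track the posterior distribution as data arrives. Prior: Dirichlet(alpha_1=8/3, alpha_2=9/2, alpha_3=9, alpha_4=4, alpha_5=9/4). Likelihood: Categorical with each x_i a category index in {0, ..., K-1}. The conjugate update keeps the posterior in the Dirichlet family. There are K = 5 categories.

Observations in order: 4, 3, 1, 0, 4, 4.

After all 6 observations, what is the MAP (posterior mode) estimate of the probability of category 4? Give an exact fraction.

51/281

obs 1: x=4 → posterior Dirichlet(8/3, 9/2, 9, 4, 13/4)
obs 2: x=3 → posterior Dirichlet(8/3, 9/2, 9, 5, 13/4)
obs 3: x=1 → posterior Dirichlet(8/3, 11/2, 9, 5, 13/4)
obs 4: x=0 → posterior Dirichlet(11/3, 11/2, 9, 5, 13/4)
obs 5: x=4 → posterior Dirichlet(11/3, 11/2, 9, 5, 17/4)
obs 6: x=4 → posterior Dirichlet(11/3, 11/2, 9, 5, 21/4)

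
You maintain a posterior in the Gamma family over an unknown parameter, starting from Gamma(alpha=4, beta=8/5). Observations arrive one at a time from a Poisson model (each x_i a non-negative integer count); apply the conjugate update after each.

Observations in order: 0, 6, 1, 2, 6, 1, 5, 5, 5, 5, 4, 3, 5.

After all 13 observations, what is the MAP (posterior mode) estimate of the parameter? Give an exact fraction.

obs 1: x=0 → posterior Gamma(4, 13/5)
obs 2: x=6 → posterior Gamma(10, 18/5)
obs 3: x=1 → posterior Gamma(11, 23/5)
obs 4: x=2 → posterior Gamma(13, 28/5)
obs 5: x=6 → posterior Gamma(19, 33/5)
obs 6: x=1 → posterior Gamma(20, 38/5)
obs 7: x=5 → posterior Gamma(25, 43/5)
obs 8: x=5 → posterior Gamma(30, 48/5)
obs 9: x=5 → posterior Gamma(35, 53/5)
obs 10: x=5 → posterior Gamma(40, 58/5)
obs 11: x=4 → posterior Gamma(44, 63/5)
obs 12: x=3 → posterior Gamma(47, 68/5)
obs 13: x=5 → posterior Gamma(52, 73/5)

255/73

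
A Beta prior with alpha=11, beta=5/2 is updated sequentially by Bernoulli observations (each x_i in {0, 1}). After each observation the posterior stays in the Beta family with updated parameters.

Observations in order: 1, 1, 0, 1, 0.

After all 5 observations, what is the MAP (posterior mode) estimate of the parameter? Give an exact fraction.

obs 1: x=1 → posterior Beta(12, 5/2)
obs 2: x=1 → posterior Beta(13, 5/2)
obs 3: x=0 → posterior Beta(13, 7/2)
obs 4: x=1 → posterior Beta(14, 7/2)
obs 5: x=0 → posterior Beta(14, 9/2)

26/33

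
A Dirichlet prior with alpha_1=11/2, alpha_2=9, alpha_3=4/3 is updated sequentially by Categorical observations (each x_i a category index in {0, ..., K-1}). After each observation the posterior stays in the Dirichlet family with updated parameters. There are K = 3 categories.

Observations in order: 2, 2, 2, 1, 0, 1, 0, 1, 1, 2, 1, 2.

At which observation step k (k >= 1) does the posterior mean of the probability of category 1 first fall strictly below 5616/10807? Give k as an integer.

obs 1: x=2 → posterior Dirichlet(11/2, 9, 7/3)
obs 2: x=2 → posterior Dirichlet(11/2, 9, 10/3)
obs 3: x=2 → posterior Dirichlet(11/2, 9, 13/3)
obs 4: x=1 → posterior Dirichlet(11/2, 10, 13/3)
obs 5: x=0 → posterior Dirichlet(13/2, 10, 13/3)
obs 6: x=1 → posterior Dirichlet(13/2, 11, 13/3)
obs 7: x=0 → posterior Dirichlet(15/2, 11, 13/3)
obs 8: x=1 → posterior Dirichlet(15/2, 12, 13/3)
obs 9: x=1 → posterior Dirichlet(15/2, 13, 13/3)
obs 10: x=2 → posterior Dirichlet(15/2, 13, 16/3)
obs 11: x=1 → posterior Dirichlet(15/2, 14, 16/3)
obs 12: x=2 → posterior Dirichlet(15/2, 14, 19/3)

k = 2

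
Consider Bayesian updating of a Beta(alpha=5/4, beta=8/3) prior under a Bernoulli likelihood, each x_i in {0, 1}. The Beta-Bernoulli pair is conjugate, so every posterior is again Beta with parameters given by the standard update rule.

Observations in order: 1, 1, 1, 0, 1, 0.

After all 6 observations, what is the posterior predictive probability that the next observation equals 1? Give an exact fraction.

obs 1: x=1 → posterior Beta(9/4, 8/3)
obs 2: x=1 → posterior Beta(13/4, 8/3)
obs 3: x=1 → posterior Beta(17/4, 8/3)
obs 4: x=0 → posterior Beta(17/4, 11/3)
obs 5: x=1 → posterior Beta(21/4, 11/3)
obs 6: x=0 → posterior Beta(21/4, 14/3)

9/17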